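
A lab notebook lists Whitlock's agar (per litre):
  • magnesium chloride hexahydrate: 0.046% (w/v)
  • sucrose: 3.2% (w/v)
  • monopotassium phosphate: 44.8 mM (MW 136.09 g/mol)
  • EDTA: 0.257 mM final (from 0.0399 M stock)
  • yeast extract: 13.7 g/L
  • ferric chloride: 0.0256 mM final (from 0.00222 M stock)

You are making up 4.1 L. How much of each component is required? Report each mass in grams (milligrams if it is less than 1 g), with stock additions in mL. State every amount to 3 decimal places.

Working volume: 4.1 L.
magnesium chloride hexahydrate: 0.046% w/v = 0.46 g/L → 0.46 × 4.1 L = 1.886 g
sucrose: 3.2 g per 100 mL × 4100 mL ÷ 100 = 131.200 g
monopotassium phosphate: 44.8 mmol/L × 136.09 g/mol × 4.1 L ÷ 1000 = 24.997 g
EDTA: dilute stock: 0.257 mM × 4100 mL ÷ 39.9 mM = 26.409 mL
yeast extract: 13.7 g/L × 4.1 L = 56.170 g
ferric chloride: C1V1 = C2V2 → 0.0256 mM × 4100 mL ÷ 2.22 mM = 47.279 mL

magnesium chloride hexahydrate 1.886 g; sucrose 131.200 g; monopotassium phosphate 24.997 g; EDTA 26.409 mL; yeast extract 56.170 g; ferric chloride 47.279 mL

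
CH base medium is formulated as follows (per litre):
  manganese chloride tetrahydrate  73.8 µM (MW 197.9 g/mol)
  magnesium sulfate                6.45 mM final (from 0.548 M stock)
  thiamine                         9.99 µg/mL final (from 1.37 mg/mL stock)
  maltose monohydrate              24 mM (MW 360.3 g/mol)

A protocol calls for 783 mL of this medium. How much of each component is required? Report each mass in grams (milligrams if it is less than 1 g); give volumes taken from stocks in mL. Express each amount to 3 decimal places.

Working volume: 783 mL = 0.783 L.
manganese chloride tetrahydrate: 73.8 µmol/L × 197.9 g/mol × 0.783 L ÷ 1000 = 11.436 mg
magnesium sulfate: dilute stock: 6.45 mM × 783 mL ÷ 548 mM = 9.216 mL
thiamine: V = C2·V2/C1 = 9.99 µg/mL × 783 mL ÷ 1370 µg/mL = 5.710 mL
maltose monohydrate: 24 mmol/L × 360.3 g/mol × 0.783 L ÷ 1000 = 6.771 g

manganese chloride tetrahydrate 11.436 mg; magnesium sulfate 9.216 mL; thiamine 5.710 mL; maltose monohydrate 6.771 g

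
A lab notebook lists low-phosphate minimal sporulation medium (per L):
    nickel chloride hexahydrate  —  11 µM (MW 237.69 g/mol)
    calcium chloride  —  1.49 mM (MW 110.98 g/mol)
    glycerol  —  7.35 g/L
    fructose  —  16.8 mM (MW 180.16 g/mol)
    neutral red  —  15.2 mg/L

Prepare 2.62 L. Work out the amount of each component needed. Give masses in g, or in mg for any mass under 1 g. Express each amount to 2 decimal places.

Working volume: 2.62 L.
nickel chloride hexahydrate: 11 µmol/L × 237.69 g/mol × 2.62 L ÷ 1000 = 6.85 mg
calcium chloride: 1.49 mmol/L × 110.98 mg/mmol × 2.62 L = 433.24 mg
glycerol: 7.35 g/L × 2.62 L = 19.26 g
fructose: 16.8 mmol/L × 180.16 g/mol × 2.62 L ÷ 1000 = 7.93 g
neutral red: 15.2 mg/L × 2.62 L = 39.82 mg

nickel chloride hexahydrate 6.85 mg; calcium chloride 433.24 mg; glycerol 19.26 g; fructose 7.93 g; neutral red 39.82 mg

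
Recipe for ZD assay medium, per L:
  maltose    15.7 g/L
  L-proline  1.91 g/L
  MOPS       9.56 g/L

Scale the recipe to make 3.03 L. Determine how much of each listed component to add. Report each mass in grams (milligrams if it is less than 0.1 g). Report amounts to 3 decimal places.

maltose 47.571 g; L-proline 5.787 g; MOPS 28.967 g

Scale factor relative to 1 L: 3.03.
maltose: 15.7 g/L × 3.03 L = 47.571 g
L-proline: 1.91 g/L × 3.03 L = 5.787 g
MOPS: 9.56 g/L × 3.03 L = 28.967 g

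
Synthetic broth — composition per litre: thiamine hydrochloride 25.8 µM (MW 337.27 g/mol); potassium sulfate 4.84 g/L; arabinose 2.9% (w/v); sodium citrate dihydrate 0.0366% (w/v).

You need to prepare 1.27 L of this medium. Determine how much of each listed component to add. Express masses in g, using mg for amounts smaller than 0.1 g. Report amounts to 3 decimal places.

thiamine hydrochloride 11.051 mg; potassium sulfate 6.147 g; arabinose 36.830 g; sodium citrate dihydrate 0.465 g

Working volume: 1.27 L.
thiamine hydrochloride: 25.8 µmol/L × 337.27 g/mol × 1.27 L ÷ 1000 = 11.051 mg
potassium sulfate: 4.84 g/L × 1.27 L = 6.147 g
arabinose: 2.9 g per 100 mL × 1270 mL ÷ 100 = 36.830 g
sodium citrate dihydrate: 0.0366% w/v = 0.366 g/L → 0.366 × 1.27 L = 0.465 g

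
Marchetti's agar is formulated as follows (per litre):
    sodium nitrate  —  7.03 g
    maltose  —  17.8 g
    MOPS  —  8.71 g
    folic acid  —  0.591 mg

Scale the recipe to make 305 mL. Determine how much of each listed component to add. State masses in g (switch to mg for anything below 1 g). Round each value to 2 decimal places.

Ratio of target to recipe volume: 305 / 1000 = 0.305.
sodium nitrate: 7.03 g × (305 mL / 1000 mL) = 2.14 g
maltose: 17.8 g × (305 mL / 1000 mL) = 5.43 g
MOPS: 8.71 g × (305 mL / 1000 mL) = 2.66 g
folic acid: 0.591 mg × (305 mL / 1000 mL) = 0.18 mg

sodium nitrate 2.14 g; maltose 5.43 g; MOPS 2.66 g; folic acid 0.18 mg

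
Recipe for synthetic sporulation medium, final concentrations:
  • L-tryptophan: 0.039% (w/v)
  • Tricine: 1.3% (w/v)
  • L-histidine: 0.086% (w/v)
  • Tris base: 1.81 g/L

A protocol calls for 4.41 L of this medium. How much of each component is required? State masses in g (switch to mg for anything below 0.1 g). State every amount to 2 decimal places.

L-tryptophan 1.72 g; Tricine 57.33 g; L-histidine 3.79 g; Tris base 7.98 g

Scale factor relative to 1 L: 4.41.
L-tryptophan: 0.039% w/v = 0.39 g/L → 0.39 × 4.41 L = 1.72 g
Tricine: 1.3 g per 100 mL × 4410 mL ÷ 100 = 57.33 g
L-histidine: 0.086 g per 100 mL × 4410 mL ÷ 100 = 3.79 g
Tris base: 1.81 g/L × 4.41 L = 7.98 g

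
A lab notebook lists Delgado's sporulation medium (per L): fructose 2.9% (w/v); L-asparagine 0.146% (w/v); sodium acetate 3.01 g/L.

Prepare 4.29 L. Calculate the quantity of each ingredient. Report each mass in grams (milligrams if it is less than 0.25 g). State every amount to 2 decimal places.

fructose 124.41 g; L-asparagine 6.26 g; sodium acetate 12.91 g

Scale factor relative to 1 L: 4.29.
fructose: 2.9 g per 100 mL × 4290 mL ÷ 100 = 124.41 g
L-asparagine: 0.146 g per 100 mL × 4290 mL ÷ 100 = 6.26 g
sodium acetate: 3.01 g/L × 4.29 L = 12.91 g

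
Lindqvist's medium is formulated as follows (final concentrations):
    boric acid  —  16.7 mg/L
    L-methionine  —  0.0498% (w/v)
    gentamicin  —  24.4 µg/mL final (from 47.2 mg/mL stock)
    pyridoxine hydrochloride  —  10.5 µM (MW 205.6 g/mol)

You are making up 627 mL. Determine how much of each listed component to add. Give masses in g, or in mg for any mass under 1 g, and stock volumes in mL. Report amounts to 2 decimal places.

boric acid 10.47 mg; L-methionine 312.25 mg; gentamicin 0.32 mL; pyridoxine hydrochloride 1.35 mg

Target volume = 627 mL = 0.627 L.
boric acid: 16.7 mg/L × 0.627 L = 10.47 mg
L-methionine: 0.0498 g per 100 mL × 627 mL ÷ 100 = 0.312246 g = 312.25 mg
gentamicin: V = C2·V2/C1 = 24.4 µg/mL × 627 mL ÷ 47200 µg/mL = 0.32 mL
pyridoxine hydrochloride: 10.5 µmol/L × 205.6 g/mol × 0.627 L ÷ 1000 = 1.35 mg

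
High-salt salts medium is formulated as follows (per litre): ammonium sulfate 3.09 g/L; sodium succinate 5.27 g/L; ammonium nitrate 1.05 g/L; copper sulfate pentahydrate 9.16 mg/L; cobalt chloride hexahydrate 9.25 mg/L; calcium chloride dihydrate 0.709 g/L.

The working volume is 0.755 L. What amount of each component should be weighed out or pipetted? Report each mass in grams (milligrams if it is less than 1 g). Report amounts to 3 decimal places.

ammonium sulfate 2.333 g; sodium succinate 3.979 g; ammonium nitrate 792.750 mg; copper sulfate pentahydrate 6.916 mg; cobalt chloride hexahydrate 6.984 mg; calcium chloride dihydrate 535.295 mg

Scale factor relative to 1 L: 0.755.
ammonium sulfate: 3.09 g/L × 0.755 L = 2.333 g
sodium succinate: 5.27 g/L × 0.755 L = 3.979 g
ammonium nitrate: 1.05 g/L × 0.755 L = 0.79275 g = 792.750 mg
copper sulfate pentahydrate: 9.16 mg/L × 0.755 L = 6.916 mg
cobalt chloride hexahydrate: 9.25 mg/L × 0.755 L = 6.984 mg
calcium chloride dihydrate: 0.709 g/L × 0.755 L = 0.535295 g = 535.295 mg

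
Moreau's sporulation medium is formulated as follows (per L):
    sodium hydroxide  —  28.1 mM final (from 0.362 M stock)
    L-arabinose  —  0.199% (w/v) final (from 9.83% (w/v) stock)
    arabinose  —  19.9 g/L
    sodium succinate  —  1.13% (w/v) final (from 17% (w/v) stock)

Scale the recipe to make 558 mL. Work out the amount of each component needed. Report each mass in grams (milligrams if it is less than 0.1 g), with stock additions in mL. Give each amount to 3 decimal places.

sodium hydroxide 43.314 mL; L-arabinose 11.296 mL; arabinose 11.104 g; sodium succinate 37.091 mL

Target volume = 558 mL = 0.558 L.
sodium hydroxide: C1V1 = C2V2 → 28.1 mM × 558 mL ÷ 362 mM = 43.314 mL
L-arabinose: V = C2·V2/C1 = 0.199% ÷ 9.83% × 558 mL = 11.296 mL
arabinose: 19.9 g/L × 0.558 L = 11.104 g
sodium succinate: V = C2·V2/C1 = 1.13% ÷ 17% × 558 mL = 37.091 mL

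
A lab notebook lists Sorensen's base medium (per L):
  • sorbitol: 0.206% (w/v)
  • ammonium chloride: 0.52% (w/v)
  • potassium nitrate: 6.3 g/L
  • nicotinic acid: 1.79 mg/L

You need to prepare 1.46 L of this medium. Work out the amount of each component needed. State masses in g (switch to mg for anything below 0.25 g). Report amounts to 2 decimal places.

Working volume: 1.46 L.
sorbitol: 0.206 g per 100 mL × 1460 mL ÷ 100 = 3.01 g
ammonium chloride: 0.52 g per 100 mL × 1460 mL ÷ 100 = 7.59 g
potassium nitrate: 6.3 g/L × 1.46 L = 9.20 g
nicotinic acid: 1.79 mg/L × 1.46 L = 2.61 mg

sorbitol 3.01 g; ammonium chloride 7.59 g; potassium nitrate 9.20 g; nicotinic acid 2.61 mg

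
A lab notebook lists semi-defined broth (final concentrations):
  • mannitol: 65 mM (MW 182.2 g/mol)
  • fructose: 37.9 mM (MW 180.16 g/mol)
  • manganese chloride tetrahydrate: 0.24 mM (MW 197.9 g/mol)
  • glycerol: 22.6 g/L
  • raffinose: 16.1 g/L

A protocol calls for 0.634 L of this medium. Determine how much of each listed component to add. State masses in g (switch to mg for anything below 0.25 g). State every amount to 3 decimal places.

mannitol 7.508 g; fructose 4.329 g; manganese chloride tetrahydrate 30.112 mg; glycerol 14.328 g; raffinose 10.207 g

Working volume: 0.634 L.
mannitol: 65 mmol/L × 182.2 g/mol × 0.634 L ÷ 1000 = 7.508 g
fructose: 37.9 mmol/L × 180.16 g/mol × 0.634 L ÷ 1000 = 4.329 g
manganese chloride tetrahydrate: 0.24 mmol/L × 197.9 mg/mmol × 0.634 L = 30.112 mg
glycerol: 22.6 g/L × 0.634 L = 14.328 g
raffinose: 16.1 g/L × 0.634 L = 10.207 g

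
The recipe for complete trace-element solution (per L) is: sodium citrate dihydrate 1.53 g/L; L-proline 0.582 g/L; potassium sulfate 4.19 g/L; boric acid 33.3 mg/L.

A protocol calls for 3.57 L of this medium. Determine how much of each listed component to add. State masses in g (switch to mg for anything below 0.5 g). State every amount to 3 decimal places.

sodium citrate dihydrate 5.462 g; L-proline 2.078 g; potassium sulfate 14.958 g; boric acid 118.881 mg

Scale factor relative to 1 L: 3.57.
sodium citrate dihydrate: 1.53 g/L × 3.57 L = 5.462 g
L-proline: 0.582 g/L × 3.57 L = 2.078 g
potassium sulfate: 4.19 g/L × 3.57 L = 14.958 g
boric acid: 33.3 mg/L × 3.57 L = 118.881 mg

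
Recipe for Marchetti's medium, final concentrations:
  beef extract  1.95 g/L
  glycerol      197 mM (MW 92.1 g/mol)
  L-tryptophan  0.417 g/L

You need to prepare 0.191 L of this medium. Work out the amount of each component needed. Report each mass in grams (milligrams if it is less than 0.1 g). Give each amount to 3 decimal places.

Scale factor relative to 1 L: 0.191.
beef extract: 1.95 g/L × 0.191 L = 0.372 g
glycerol: 197 mmol/L × 92.1 g/mol × 0.191 L ÷ 1000 = 3.465 g
L-tryptophan: 0.417 g/L × 0.191 L = 0.079647 g = 79.647 mg

beef extract 0.372 g; glycerol 3.465 g; L-tryptophan 79.647 mg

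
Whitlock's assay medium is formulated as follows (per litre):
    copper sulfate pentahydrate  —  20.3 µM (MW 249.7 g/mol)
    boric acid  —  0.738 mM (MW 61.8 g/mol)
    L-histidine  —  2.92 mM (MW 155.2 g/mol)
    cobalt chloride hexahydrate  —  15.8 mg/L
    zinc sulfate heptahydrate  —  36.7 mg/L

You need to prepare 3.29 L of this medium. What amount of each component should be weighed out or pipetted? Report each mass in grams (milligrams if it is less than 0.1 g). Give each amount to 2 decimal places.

copper sulfate pentahydrate 16.68 mg; boric acid 0.15 g; L-histidine 1.49 g; cobalt chloride hexahydrate 51.98 mg; zinc sulfate heptahydrate 0.12 g

Working volume: 3.29 L.
copper sulfate pentahydrate: 20.3 µmol/L × 249.7 g/mol × 3.29 L ÷ 1000 = 16.68 mg
boric acid: 0.738 mmol/L × 61.8 g/mol × 3.29 L ÷ 1000 = 0.15 g
L-histidine: 2.92 mmol/L × 155.2 g/mol × 3.29 L ÷ 1000 = 1.49 g
cobalt chloride hexahydrate: 15.8 mg/L × 3.29 L = 51.98 mg
zinc sulfate heptahydrate: 36.7 mg/L × 3.29 L = 120.743 mg = 0.12 g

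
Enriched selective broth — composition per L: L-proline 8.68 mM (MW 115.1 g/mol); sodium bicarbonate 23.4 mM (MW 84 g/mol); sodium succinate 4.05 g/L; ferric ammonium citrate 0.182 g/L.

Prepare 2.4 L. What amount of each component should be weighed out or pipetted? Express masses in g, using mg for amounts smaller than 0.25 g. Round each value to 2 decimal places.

Working volume: 2.4 L.
L-proline: 8.68 mmol/L × 115.1 g/mol × 2.4 L ÷ 1000 = 2.40 g
sodium bicarbonate: 23.4 mmol/L × 84 g/mol × 2.4 L ÷ 1000 = 4.72 g
sodium succinate: 4.05 g/L × 2.4 L = 9.72 g
ferric ammonium citrate: 0.182 g/L × 2.4 L = 0.44 g

L-proline 2.40 g; sodium bicarbonate 4.72 g; sodium succinate 9.72 g; ferric ammonium citrate 0.44 g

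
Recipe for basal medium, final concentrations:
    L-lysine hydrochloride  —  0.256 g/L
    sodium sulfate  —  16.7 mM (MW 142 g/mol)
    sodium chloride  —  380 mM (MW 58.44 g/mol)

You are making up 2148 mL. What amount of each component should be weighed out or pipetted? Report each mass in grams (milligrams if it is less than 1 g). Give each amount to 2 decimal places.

Working volume: 2148 mL = 2.148 L.
L-lysine hydrochloride: 0.256 g/L × 2.148 L = 0.549888 g = 549.89 mg
sodium sulfate: 16.7 mmol/L × 142 g/mol × 2.148 L ÷ 1000 = 5.09 g
sodium chloride: 380 mmol/L × 58.44 g/mol × 2.148 L ÷ 1000 = 47.70 g

L-lysine hydrochloride 549.89 mg; sodium sulfate 5.09 g; sodium chloride 47.70 g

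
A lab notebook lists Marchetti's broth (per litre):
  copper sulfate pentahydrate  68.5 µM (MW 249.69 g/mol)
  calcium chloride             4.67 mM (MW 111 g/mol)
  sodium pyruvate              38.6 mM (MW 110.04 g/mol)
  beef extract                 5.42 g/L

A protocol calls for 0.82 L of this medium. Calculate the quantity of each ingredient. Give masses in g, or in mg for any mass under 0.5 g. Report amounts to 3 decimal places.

copper sulfate pentahydrate 14.025 mg; calcium chloride 425.063 mg; sodium pyruvate 3.483 g; beef extract 4.444 g

Scale factor relative to 1 L: 0.82.
copper sulfate pentahydrate: 68.5 µmol/L × 249.69 g/mol × 0.82 L ÷ 1000 = 14.025 mg
calcium chloride: 4.67 mmol/L × 111 mg/mmol × 0.82 L = 425.063 mg
sodium pyruvate: 38.6 mmol/L × 110.04 g/mol × 0.82 L ÷ 1000 = 3.483 g
beef extract: 5.42 g/L × 0.82 L = 4.444 g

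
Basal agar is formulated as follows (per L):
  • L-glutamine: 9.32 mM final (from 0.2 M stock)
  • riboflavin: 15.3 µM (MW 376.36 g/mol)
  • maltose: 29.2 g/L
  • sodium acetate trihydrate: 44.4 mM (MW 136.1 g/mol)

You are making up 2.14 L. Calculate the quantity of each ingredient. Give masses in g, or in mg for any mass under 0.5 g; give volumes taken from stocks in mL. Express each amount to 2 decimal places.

Working volume: 2.14 L.
L-glutamine: C1V1 = C2V2 → 9.32 mM × 2140 mL ÷ 200 mM = 99.72 mL
riboflavin: 15.3 µmol/L × 376.36 g/mol × 2.14 L ÷ 1000 = 12.32 mg
maltose: 29.2 g/L × 2.14 L = 62.49 g
sodium acetate trihydrate: 44.4 mmol/L × 136.1 g/mol × 2.14 L ÷ 1000 = 12.93 g

L-glutamine 99.72 mL; riboflavin 12.32 mg; maltose 62.49 g; sodium acetate trihydrate 12.93 g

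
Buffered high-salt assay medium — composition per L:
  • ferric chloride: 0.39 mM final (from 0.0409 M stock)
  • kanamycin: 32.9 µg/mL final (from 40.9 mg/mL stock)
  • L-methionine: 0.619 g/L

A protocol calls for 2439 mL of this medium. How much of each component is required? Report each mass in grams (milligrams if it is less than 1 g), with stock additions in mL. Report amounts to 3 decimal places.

Target volume = 2439 mL = 2.439 L.
ferric chloride: dilute stock: 0.39 mM × 2439 mL ÷ 40.9 mM = 23.257 mL
kanamycin: C1V1 = C2V2 → 32.9 µg/mL × 2439 mL ÷ 40900 µg/mL = 1.962 mL
L-methionine: 0.619 g/L × 2.439 L = 1.510 g

ferric chloride 23.257 mL; kanamycin 1.962 mL; L-methionine 1.510 g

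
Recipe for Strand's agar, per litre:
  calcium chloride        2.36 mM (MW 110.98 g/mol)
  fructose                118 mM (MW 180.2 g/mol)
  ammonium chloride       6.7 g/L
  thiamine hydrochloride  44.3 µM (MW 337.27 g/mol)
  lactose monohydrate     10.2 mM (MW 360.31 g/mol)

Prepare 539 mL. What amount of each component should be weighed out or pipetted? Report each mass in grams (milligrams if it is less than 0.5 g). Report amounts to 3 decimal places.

Target volume = 539 mL = 0.539 L.
calcium chloride: 2.36 mmol/L × 110.98 mg/mmol × 0.539 L = 141.171 mg
fructose: 118 mmol/L × 180.2 g/mol × 0.539 L ÷ 1000 = 11.461 g
ammonium chloride: 6.7 g/L × 0.539 L = 3.611 g
thiamine hydrochloride: 44.3 µmol/L × 337.27 g/mol × 0.539 L ÷ 1000 = 8.053 mg
lactose monohydrate: 10.2 mmol/L × 360.31 g/mol × 0.539 L ÷ 1000 = 1.981 g

calcium chloride 141.171 mg; fructose 11.461 g; ammonium chloride 3.611 g; thiamine hydrochloride 8.053 mg; lactose monohydrate 1.981 g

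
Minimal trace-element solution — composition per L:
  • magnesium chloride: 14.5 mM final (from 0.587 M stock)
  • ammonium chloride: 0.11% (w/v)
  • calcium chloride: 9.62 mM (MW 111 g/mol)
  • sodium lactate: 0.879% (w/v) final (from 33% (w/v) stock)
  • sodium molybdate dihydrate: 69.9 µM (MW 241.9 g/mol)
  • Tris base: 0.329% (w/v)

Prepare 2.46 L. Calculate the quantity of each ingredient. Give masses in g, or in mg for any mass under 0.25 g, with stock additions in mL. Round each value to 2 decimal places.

Working volume: 2.46 L.
magnesium chloride: V = C2·V2/C1 = 14.5 mM × 2460 mL ÷ 587 mM = 60.77 mL
ammonium chloride: 0.11 g per 100 mL × 2460 mL ÷ 100 = 2.71 g
calcium chloride: 9.62 mmol/L × 111 g/mol × 2.46 L ÷ 1000 = 2.63 g
sodium lactate: V = C2·V2/C1 = 0.879% ÷ 33% × 2460 mL = 65.53 mL
sodium molybdate dihydrate: 69.9 µmol/L × 241.9 g/mol × 2.46 L ÷ 1000 = 41.60 mg
Tris base: 0.329 g per 100 mL × 2460 mL ÷ 100 = 8.09 g

magnesium chloride 60.77 mL; ammonium chloride 2.71 g; calcium chloride 2.63 g; sodium lactate 65.53 mL; sodium molybdate dihydrate 41.60 mg; Tris base 8.09 g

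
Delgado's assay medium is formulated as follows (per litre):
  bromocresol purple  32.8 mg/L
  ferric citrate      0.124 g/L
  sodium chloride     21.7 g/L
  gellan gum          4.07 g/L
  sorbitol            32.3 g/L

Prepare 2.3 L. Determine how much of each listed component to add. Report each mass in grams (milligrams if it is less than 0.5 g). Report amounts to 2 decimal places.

Working volume: 2.3 L.
bromocresol purple: 32.8 mg/L × 2.3 L = 75.44 mg
ferric citrate: 0.124 g/L × 2.3 L = 0.2852 g = 285.20 mg
sodium chloride: 21.7 g/L × 2.3 L = 49.91 g
gellan gum: 4.07 g/L × 2.3 L = 9.36 g
sorbitol: 32.3 g/L × 2.3 L = 74.29 g

bromocresol purple 75.44 mg; ferric citrate 285.20 mg; sodium chloride 49.91 g; gellan gum 9.36 g; sorbitol 74.29 g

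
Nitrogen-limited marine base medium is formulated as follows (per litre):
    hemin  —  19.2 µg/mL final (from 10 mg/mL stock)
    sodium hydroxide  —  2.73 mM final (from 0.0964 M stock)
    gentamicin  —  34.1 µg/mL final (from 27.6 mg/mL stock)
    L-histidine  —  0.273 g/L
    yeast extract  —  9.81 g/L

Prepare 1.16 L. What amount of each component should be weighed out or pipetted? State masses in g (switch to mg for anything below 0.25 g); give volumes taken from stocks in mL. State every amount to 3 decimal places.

hemin 2.227 mL; sodium hydroxide 32.851 mL; gentamicin 1.433 mL; L-histidine 0.317 g; yeast extract 11.380 g

Scale factor relative to 1 L: 1.16.
hemin: C1V1 = C2V2 → 19.2 µg/mL × 1160 mL ÷ 10000 µg/mL = 2.227 mL
sodium hydroxide: dilute stock: 2.73 mM × 1160 mL ÷ 96.4 mM = 32.851 mL
gentamicin: dilute stock: 34.1 µg/mL × 1160 mL ÷ 27600 µg/mL = 1.433 mL
L-histidine: 0.273 g/L × 1.16 L = 0.317 g
yeast extract: 9.81 g/L × 1.16 L = 11.380 g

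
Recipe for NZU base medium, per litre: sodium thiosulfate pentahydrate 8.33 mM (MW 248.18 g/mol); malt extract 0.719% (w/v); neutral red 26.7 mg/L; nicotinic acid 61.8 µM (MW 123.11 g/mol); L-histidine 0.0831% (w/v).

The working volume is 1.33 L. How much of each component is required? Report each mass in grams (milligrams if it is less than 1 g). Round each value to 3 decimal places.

sodium thiosulfate pentahydrate 2.750 g; malt extract 9.563 g; neutral red 35.511 mg; nicotinic acid 10.119 mg; L-histidine 1.105 g

Working volume: 1.33 L.
sodium thiosulfate pentahydrate: 8.33 mmol/L × 248.18 g/mol × 1.33 L ÷ 1000 = 2.750 g
malt extract: 0.719 g per 100 mL × 1330 mL ÷ 100 = 9.563 g
neutral red: 26.7 mg/L × 1.33 L = 35.511 mg
nicotinic acid: 61.8 µmol/L × 123.11 g/mol × 1.33 L ÷ 1000 = 10.119 mg
L-histidine: 0.0831% w/v = 0.831 g/L → 0.831 × 1.33 L = 1.105 g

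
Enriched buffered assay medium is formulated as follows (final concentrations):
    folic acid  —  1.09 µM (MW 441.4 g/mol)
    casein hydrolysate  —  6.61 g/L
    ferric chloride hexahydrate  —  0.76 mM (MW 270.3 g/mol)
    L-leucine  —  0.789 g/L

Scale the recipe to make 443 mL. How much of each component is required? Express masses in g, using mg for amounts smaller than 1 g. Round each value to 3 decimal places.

Scale factor relative to 1 L: 0.443.
folic acid: 1.09 µmol/L × 441.4 g/mol × 0.443 L ÷ 1000 = 0.213 mg
casein hydrolysate: 6.61 g/L × 0.443 L = 2.928 g
ferric chloride hexahydrate: 0.76 mmol/L × 270.3 mg/mmol × 0.443 L = 91.005 mg
L-leucine: 0.789 g/L × 0.443 L = 0.349527 g = 349.527 mg

folic acid 0.213 mg; casein hydrolysate 2.928 g; ferric chloride hexahydrate 91.005 mg; L-leucine 349.527 mg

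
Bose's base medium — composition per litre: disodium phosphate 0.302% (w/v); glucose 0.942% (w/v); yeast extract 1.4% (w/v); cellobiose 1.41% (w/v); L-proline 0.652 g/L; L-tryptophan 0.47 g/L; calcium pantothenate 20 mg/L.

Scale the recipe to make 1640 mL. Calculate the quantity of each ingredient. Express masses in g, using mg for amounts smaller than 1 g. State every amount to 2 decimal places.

disodium phosphate 4.95 g; glucose 15.45 g; yeast extract 22.96 g; cellobiose 23.12 g; L-proline 1.07 g; L-tryptophan 770.80 mg; calcium pantothenate 32.80 mg

Working volume: 1640 mL = 1.64 L.
disodium phosphate: 0.302 g per 100 mL × 1640 mL ÷ 100 = 4.95 g
glucose: 0.942 g per 100 mL × 1640 mL ÷ 100 = 15.45 g
yeast extract: 1.4 g per 100 mL × 1640 mL ÷ 100 = 22.96 g
cellobiose: 1.41% w/v = 14.1 g/L → 14.1 × 1.64 L = 23.12 g
L-proline: 0.652 g/L × 1.64 L = 1.07 g
L-tryptophan: 0.47 g/L × 1.64 L = 0.7708 g = 770.80 mg
calcium pantothenate: 20 mg/L × 1.64 L = 32.80 mg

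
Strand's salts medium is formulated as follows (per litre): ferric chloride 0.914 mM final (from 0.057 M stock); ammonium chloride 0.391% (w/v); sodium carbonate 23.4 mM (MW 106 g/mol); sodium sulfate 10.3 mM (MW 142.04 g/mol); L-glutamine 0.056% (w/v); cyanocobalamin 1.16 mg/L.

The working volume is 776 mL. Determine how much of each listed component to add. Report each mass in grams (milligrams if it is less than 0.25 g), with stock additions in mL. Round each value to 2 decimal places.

Scale factor relative to 1 L: 0.776.
ferric chloride: V = C2·V2/C1 = 0.914 mM × 776 mL ÷ 57 mM = 12.44 mL
ammonium chloride: 0.391% w/v = 3.91 g/L → 3.91 × 0.776 L = 3.03 g
sodium carbonate: 23.4 mmol/L × 106 g/mol × 0.776 L ÷ 1000 = 1.92 g
sodium sulfate: 10.3 mmol/L × 142.04 g/mol × 0.776 L ÷ 1000 = 1.14 g
L-glutamine: 0.056 g per 100 mL × 776 mL ÷ 100 = 0.43 g
cyanocobalamin: 1.16 mg/L × 0.776 L = 0.90 mg

ferric chloride 12.44 mL; ammonium chloride 3.03 g; sodium carbonate 1.92 g; sodium sulfate 1.14 g; L-glutamine 0.43 g; cyanocobalamin 0.90 mg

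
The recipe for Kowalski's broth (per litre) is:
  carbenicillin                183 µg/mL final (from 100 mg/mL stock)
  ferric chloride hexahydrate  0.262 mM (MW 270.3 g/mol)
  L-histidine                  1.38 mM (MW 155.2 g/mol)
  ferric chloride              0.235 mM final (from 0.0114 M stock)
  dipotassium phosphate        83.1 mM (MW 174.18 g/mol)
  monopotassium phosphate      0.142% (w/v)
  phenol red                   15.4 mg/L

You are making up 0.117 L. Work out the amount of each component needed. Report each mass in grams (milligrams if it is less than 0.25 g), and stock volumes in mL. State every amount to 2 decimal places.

Working volume: 0.117 L.
carbenicillin: V = C2·V2/C1 = 183 µg/mL × 117 mL ÷ 100000 µg/mL = 0.21 mL
ferric chloride hexahydrate: 0.262 mmol/L × 270.3 mg/mmol × 0.117 L = 8.29 mg
L-histidine: 1.38 mmol/L × 155.2 mg/mmol × 0.117 L = 25.06 mg
ferric chloride: V = C2·V2/C1 = 0.235 mM × 117 mL ÷ 11.4 mM = 2.41 mL
dipotassium phosphate: 83.1 mmol/L × 174.18 g/mol × 0.117 L ÷ 1000 = 1.69 g
monopotassium phosphate: 0.142 g per 100 mL × 117 mL ÷ 100 = 0.16614 g = 166.14 mg
phenol red: 15.4 mg/L × 0.117 L = 1.80 mg

carbenicillin 0.21 mL; ferric chloride hexahydrate 8.29 mg; L-histidine 25.06 mg; ferric chloride 2.41 mL; dipotassium phosphate 1.69 g; monopotassium phosphate 166.14 mg; phenol red 1.80 mg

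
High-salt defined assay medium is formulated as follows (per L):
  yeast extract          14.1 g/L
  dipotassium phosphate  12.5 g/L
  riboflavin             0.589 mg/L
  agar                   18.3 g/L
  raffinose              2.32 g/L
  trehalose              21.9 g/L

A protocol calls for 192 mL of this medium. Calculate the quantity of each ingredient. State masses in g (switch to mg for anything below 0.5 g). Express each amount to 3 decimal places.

Target volume = 192 mL = 0.192 L.
yeast extract: 14.1 g/L × 0.192 L = 2.707 g
dipotassium phosphate: 12.5 g/L × 0.192 L = 2.400 g
riboflavin: 0.589 mg/L × 0.192 L = 0.113 mg
agar: 18.3 g/L × 0.192 L = 3.514 g
raffinose: 2.32 g/L × 0.192 L = 0.44544 g = 445.440 mg
trehalose: 21.9 g/L × 0.192 L = 4.205 g

yeast extract 2.707 g; dipotassium phosphate 2.400 g; riboflavin 0.113 mg; agar 3.514 g; raffinose 445.440 mg; trehalose 4.205 g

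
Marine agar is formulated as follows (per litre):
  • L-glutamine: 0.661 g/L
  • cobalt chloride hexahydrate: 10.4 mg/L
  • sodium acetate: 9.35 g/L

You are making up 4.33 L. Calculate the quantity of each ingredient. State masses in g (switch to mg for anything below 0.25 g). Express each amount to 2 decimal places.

Working volume: 4.33 L.
L-glutamine: 0.661 g/L × 4.33 L = 2.86 g
cobalt chloride hexahydrate: 10.4 mg/L × 4.33 L = 45.03 mg
sodium acetate: 9.35 g/L × 4.33 L = 40.49 g

L-glutamine 2.86 g; cobalt chloride hexahydrate 45.03 mg; sodium acetate 40.49 g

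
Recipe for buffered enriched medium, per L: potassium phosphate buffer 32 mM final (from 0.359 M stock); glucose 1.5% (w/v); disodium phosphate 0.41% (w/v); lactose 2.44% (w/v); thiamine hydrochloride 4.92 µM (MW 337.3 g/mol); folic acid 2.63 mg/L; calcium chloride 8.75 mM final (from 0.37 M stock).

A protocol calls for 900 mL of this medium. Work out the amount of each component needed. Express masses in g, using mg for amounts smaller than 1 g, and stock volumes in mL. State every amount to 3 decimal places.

potassium phosphate buffer 80.223 mL; glucose 13.500 g; disodium phosphate 3.690 g; lactose 21.960 g; thiamine hydrochloride 1.494 mg; folic acid 2.367 mg; calcium chloride 21.284 mL

Target volume = 900 mL = 0.9 L.
potassium phosphate buffer: dilute stock: 32 mM × 900 mL ÷ 359 mM = 80.223 mL
glucose: 1.5 g per 100 mL × 900 mL ÷ 100 = 13.500 g
disodium phosphate: 0.41 g per 100 mL × 900 mL ÷ 100 = 3.690 g
lactose: 2.44% w/v = 24.4 g/L → 24.4 × 0.9 L = 21.960 g
thiamine hydrochloride: 4.92 µmol/L × 337.3 g/mol × 0.9 L ÷ 1000 = 1.494 mg
folic acid: 2.63 mg/L × 0.9 L = 2.367 mg
calcium chloride: C1V1 = C2V2 → 8.75 mM × 900 mL ÷ 370 mM = 21.284 mL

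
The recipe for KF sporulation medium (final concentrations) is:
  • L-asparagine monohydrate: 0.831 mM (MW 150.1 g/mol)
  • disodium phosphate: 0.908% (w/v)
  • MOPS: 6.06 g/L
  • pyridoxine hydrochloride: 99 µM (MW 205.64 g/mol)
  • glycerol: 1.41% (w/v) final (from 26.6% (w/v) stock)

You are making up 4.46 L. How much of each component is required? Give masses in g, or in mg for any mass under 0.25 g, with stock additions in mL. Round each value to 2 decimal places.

L-asparagine monohydrate 0.56 g; disodium phosphate 40.50 g; MOPS 27.03 g; pyridoxine hydrochloride 90.80 mg; glycerol 236.41 mL

Scale factor relative to 1 L: 4.46.
L-asparagine monohydrate: 0.831 mmol/L × 150.1 g/mol × 4.46 L ÷ 1000 = 0.56 g
disodium phosphate: 0.908% w/v = 9.08 g/L → 9.08 × 4.46 L = 40.50 g
MOPS: 6.06 g/L × 4.46 L = 27.03 g
pyridoxine hydrochloride: 99 µmol/L × 205.64 g/mol × 4.46 L ÷ 1000 = 90.80 mg
glycerol: dilute stock: 1.41% ÷ 26.6% × 4460 mL = 236.41 mL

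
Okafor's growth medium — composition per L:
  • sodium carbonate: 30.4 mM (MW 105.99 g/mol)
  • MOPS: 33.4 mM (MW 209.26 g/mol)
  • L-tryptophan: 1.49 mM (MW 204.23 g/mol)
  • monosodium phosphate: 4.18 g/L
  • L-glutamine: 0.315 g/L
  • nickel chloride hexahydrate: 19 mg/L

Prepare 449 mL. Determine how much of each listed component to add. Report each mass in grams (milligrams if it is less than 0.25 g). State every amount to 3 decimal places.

Working volume: 449 mL = 0.449 L.
sodium carbonate: 30.4 mmol/L × 105.99 g/mol × 0.449 L ÷ 1000 = 1.447 g
MOPS: 33.4 mmol/L × 209.26 g/mol × 0.449 L ÷ 1000 = 3.138 g
L-tryptophan: 1.49 mmol/L × 204.23 mg/mmol × 0.449 L = 136.632 mg
monosodium phosphate: 4.18 g/L × 0.449 L = 1.877 g
L-glutamine: 0.315 g/L × 0.449 L = 0.141435 g = 141.435 mg
nickel chloride hexahydrate: 19 mg/L × 0.449 L = 8.531 mg

sodium carbonate 1.447 g; MOPS 3.138 g; L-tryptophan 136.632 mg; monosodium phosphate 1.877 g; L-glutamine 141.435 mg; nickel chloride hexahydrate 8.531 mg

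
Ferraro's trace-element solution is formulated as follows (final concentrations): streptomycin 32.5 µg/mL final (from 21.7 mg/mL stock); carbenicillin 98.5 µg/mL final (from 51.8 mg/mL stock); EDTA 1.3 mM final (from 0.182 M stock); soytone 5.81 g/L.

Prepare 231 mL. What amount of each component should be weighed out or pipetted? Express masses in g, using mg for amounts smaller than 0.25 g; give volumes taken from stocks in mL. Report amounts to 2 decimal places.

Working volume: 231 mL = 0.231 L.
streptomycin: dilute stock: 32.5 µg/mL × 231 mL ÷ 21700 µg/mL = 0.35 mL
carbenicillin: C1V1 = C2V2 → 98.5 µg/mL × 231 mL ÷ 51800 µg/mL = 0.44 mL
EDTA: dilute stock: 1.3 mM × 231 mL ÷ 182 mM = 1.65 mL
soytone: 5.81 g/L × 0.231 L = 1.34 g

streptomycin 0.35 mL; carbenicillin 0.44 mL; EDTA 1.65 mL; soytone 1.34 g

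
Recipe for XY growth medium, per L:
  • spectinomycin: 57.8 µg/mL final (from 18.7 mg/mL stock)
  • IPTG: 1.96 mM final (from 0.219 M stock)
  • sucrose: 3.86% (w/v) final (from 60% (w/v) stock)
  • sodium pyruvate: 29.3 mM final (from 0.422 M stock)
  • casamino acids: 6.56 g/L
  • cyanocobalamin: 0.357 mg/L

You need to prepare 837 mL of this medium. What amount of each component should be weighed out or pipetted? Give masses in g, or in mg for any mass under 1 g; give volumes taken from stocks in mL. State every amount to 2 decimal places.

Working volume: 837 mL = 0.837 L.
spectinomycin: V = C2·V2/C1 = 57.8 µg/mL × 837 mL ÷ 18700 µg/mL = 2.59 mL
IPTG: C1V1 = C2V2 → 1.96 mM × 837 mL ÷ 219 mM = 7.49 mL
sucrose: V = C2·V2/C1 = 3.86% ÷ 60% × 837 mL = 53.85 mL
sodium pyruvate: V = C2·V2/C1 = 29.3 mM × 837 mL ÷ 422 mM = 58.11 mL
casamino acids: 6.56 g/L × 0.837 L = 5.49 g
cyanocobalamin: 0.357 mg/L × 0.837 L = 0.30 mg

spectinomycin 2.59 mL; IPTG 7.49 mL; sucrose 53.85 mL; sodium pyruvate 58.11 mL; casamino acids 5.49 g; cyanocobalamin 0.30 mg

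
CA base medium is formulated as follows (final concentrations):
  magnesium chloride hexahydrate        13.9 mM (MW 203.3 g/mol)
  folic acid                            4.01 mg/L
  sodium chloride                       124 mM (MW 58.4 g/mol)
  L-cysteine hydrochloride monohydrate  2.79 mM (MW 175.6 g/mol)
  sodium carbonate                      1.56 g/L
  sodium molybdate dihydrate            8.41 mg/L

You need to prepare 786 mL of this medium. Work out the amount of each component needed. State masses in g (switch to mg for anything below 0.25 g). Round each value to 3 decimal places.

magnesium chloride hexahydrate 2.221 g; folic acid 3.152 mg; sodium chloride 5.692 g; L-cysteine hydrochloride monohydrate 0.385 g; sodium carbonate 1.226 g; sodium molybdate dihydrate 6.610 mg

Scale factor relative to 1 L: 0.786.
magnesium chloride hexahydrate: 13.9 mmol/L × 203.3 g/mol × 0.786 L ÷ 1000 = 2.221 g
folic acid: 4.01 mg/L × 0.786 L = 3.152 mg
sodium chloride: 124 mmol/L × 58.4 g/mol × 0.786 L ÷ 1000 = 5.692 g
L-cysteine hydrochloride monohydrate: 2.79 mmol/L × 175.6 g/mol × 0.786 L ÷ 1000 = 0.385 g
sodium carbonate: 1.56 g/L × 0.786 L = 1.226 g
sodium molybdate dihydrate: 8.41 mg/L × 0.786 L = 6.610 mg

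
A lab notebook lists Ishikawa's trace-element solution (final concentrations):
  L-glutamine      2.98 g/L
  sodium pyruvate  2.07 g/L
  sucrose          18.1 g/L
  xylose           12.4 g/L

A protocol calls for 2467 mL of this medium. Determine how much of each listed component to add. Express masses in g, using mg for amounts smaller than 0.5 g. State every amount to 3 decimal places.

L-glutamine 7.352 g; sodium pyruvate 5.107 g; sucrose 44.653 g; xylose 30.591 g

Target volume = 2467 mL = 2.467 L.
L-glutamine: 2.98 g/L × 2.467 L = 7.352 g
sodium pyruvate: 2.07 g/L × 2.467 L = 5.107 g
sucrose: 18.1 g/L × 2.467 L = 44.653 g
xylose: 12.4 g/L × 2.467 L = 30.591 g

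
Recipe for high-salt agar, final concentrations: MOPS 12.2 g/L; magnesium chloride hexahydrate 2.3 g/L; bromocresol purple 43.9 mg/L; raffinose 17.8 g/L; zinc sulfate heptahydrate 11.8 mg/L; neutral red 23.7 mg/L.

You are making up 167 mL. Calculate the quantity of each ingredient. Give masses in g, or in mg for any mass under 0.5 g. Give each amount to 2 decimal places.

Scale factor relative to 1 L: 0.167.
MOPS: 12.2 g/L × 0.167 L = 2.04 g
magnesium chloride hexahydrate: 2.3 g/L × 0.167 L = 0.3841 g = 384.10 mg
bromocresol purple: 43.9 mg/L × 0.167 L = 7.33 mg
raffinose: 17.8 g/L × 0.167 L = 2.97 g
zinc sulfate heptahydrate: 11.8 mg/L × 0.167 L = 1.97 mg
neutral red: 23.7 mg/L × 0.167 L = 3.96 mg

MOPS 2.04 g; magnesium chloride hexahydrate 384.10 mg; bromocresol purple 7.33 mg; raffinose 2.97 g; zinc sulfate heptahydrate 1.97 mg; neutral red 3.96 mg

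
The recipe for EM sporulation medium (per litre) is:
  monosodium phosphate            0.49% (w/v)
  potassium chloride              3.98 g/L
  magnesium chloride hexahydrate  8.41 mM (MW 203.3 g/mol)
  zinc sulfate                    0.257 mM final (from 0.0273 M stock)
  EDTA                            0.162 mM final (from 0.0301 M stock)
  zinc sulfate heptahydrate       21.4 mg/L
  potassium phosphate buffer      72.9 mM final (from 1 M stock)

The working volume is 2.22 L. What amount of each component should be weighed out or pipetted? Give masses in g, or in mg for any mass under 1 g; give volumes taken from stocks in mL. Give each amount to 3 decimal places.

monosodium phosphate 10.878 g; potassium chloride 8.836 g; magnesium chloride hexahydrate 3.796 g; zinc sulfate 20.899 mL; EDTA 11.948 mL; zinc sulfate heptahydrate 47.508 mg; potassium phosphate buffer 161.838 mL

Scale factor relative to 1 L: 2.22.
monosodium phosphate: 0.49% w/v = 4.9 g/L → 4.9 × 2.22 L = 10.878 g
potassium chloride: 3.98 g/L × 2.22 L = 8.836 g
magnesium chloride hexahydrate: 8.41 mmol/L × 203.3 g/mol × 2.22 L ÷ 1000 = 3.796 g
zinc sulfate: C1V1 = C2V2 → 0.257 mM × 2220 mL ÷ 27.3 mM = 20.899 mL
EDTA: dilute stock: 0.162 mM × 2220 mL ÷ 30.1 mM = 11.948 mL
zinc sulfate heptahydrate: 21.4 mg/L × 2.22 L = 47.508 mg
potassium phosphate buffer: C1V1 = C2V2 → 72.9 mM × 2220 mL ÷ 1000 mM = 161.838 mL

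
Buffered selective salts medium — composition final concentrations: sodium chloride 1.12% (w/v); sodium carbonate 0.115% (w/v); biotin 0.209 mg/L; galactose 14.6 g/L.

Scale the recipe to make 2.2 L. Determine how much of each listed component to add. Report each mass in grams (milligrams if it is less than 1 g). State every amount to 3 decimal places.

sodium chloride 24.640 g; sodium carbonate 2.530 g; biotin 0.460 mg; galactose 32.120 g

Scale factor relative to 1 L: 2.2.
sodium chloride: 1.12% w/v = 11.2 g/L → 11.2 × 2.2 L = 24.640 g
sodium carbonate: 0.115 g per 100 mL × 2200 mL ÷ 100 = 2.530 g
biotin: 0.209 mg/L × 2.2 L = 0.460 mg
galactose: 14.6 g/L × 2.2 L = 32.120 g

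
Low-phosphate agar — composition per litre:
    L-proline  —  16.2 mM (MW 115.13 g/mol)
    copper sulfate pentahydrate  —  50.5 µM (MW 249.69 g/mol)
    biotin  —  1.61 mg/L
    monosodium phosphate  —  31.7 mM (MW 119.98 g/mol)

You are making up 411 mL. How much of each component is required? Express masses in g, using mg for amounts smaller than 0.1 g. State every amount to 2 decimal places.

Working volume: 411 mL = 0.411 L.
L-proline: 16.2 mmol/L × 115.13 g/mol × 0.411 L ÷ 1000 = 0.77 g
copper sulfate pentahydrate: 50.5 µmol/L × 249.69 g/mol × 0.411 L ÷ 1000 = 5.18 mg
biotin: 1.61 mg/L × 0.411 L = 0.66 mg
monosodium phosphate: 31.7 mmol/L × 119.98 g/mol × 0.411 L ÷ 1000 = 1.56 g

L-proline 0.77 g; copper sulfate pentahydrate 5.18 mg; biotin 0.66 mg; monosodium phosphate 1.56 g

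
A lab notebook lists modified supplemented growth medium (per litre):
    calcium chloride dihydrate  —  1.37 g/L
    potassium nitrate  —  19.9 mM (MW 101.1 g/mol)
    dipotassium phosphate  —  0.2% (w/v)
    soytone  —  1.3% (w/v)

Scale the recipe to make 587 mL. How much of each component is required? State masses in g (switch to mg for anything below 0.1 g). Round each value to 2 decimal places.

calcium chloride dihydrate 0.80 g; potassium nitrate 1.18 g; dipotassium phosphate 1.17 g; soytone 7.63 g

Working volume: 587 mL = 0.587 L.
calcium chloride dihydrate: 1.37 g/L × 0.587 L = 0.80 g
potassium nitrate: 19.9 mmol/L × 101.1 g/mol × 0.587 L ÷ 1000 = 1.18 g
dipotassium phosphate: 0.2% w/v = 2 g/L → 2 × 0.587 L = 1.17 g
soytone: 1.3 g per 100 mL × 587 mL ÷ 100 = 7.63 g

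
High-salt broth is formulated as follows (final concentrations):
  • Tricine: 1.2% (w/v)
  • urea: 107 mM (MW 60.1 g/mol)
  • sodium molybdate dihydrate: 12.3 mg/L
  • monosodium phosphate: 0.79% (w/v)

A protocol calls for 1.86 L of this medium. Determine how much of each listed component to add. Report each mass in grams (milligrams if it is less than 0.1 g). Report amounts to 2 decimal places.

Working volume: 1.86 L.
Tricine: 1.2% w/v = 12 g/L → 12 × 1.86 L = 22.32 g
urea: 107 mmol/L × 60.1 g/mol × 1.86 L ÷ 1000 = 11.96 g
sodium molybdate dihydrate: 12.3 mg/L × 1.86 L = 22.88 mg
monosodium phosphate: 0.79 g per 100 mL × 1860 mL ÷ 100 = 14.69 g

Tricine 22.32 g; urea 11.96 g; sodium molybdate dihydrate 22.88 mg; monosodium phosphate 14.69 g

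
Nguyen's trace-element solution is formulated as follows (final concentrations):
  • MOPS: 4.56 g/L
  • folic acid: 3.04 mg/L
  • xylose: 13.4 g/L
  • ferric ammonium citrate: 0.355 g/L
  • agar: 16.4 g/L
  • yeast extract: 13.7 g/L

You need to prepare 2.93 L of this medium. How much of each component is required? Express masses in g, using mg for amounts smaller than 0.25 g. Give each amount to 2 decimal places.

MOPS 13.36 g; folic acid 8.91 mg; xylose 39.26 g; ferric ammonium citrate 1.04 g; agar 48.05 g; yeast extract 40.14 g

Working volume: 2.93 L.
MOPS: 4.56 g/L × 2.93 L = 13.36 g
folic acid: 3.04 mg/L × 2.93 L = 8.91 mg
xylose: 13.4 g/L × 2.93 L = 39.26 g
ferric ammonium citrate: 0.355 g/L × 2.93 L = 1.04 g
agar: 16.4 g/L × 2.93 L = 48.05 g
yeast extract: 13.7 g/L × 2.93 L = 40.14 g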